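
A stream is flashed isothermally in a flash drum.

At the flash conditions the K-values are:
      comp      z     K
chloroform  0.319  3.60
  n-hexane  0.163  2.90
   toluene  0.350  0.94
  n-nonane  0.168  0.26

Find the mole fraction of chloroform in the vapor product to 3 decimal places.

y_chloroform = 0.352

Let ψ = V/F and solve Σ zᵢ(Kᵢ−1)/(1+ψ(Kᵢ−1)) = 0.
g(0) = ΣzᵢKᵢ − 1 = 0.994 and g(1) = 1 − Σzᵢ/Kᵢ = -0.163, so a root lies in (0, 1).
Newton iteration, ψ⁰ = 0.45:
  ψ = 0.450: g = 0.3412, g' = -0.837 → ψ = 0.858
  ψ = 0.858: g = 0.0122, g' = -0.982 → ψ = 0.870
Converged at ψ = 0.870.
Compositions from xᵢ = zᵢ/(1+ψ(Kᵢ−1)), yᵢ = Kᵢxᵢ:
  chloroform: x = 0.098, y = 0.352
  n-hexane: x = 0.061, y = 0.178
  toluene: x = 0.369, y = 0.347
  n-nonane: x = 0.471, y = 0.123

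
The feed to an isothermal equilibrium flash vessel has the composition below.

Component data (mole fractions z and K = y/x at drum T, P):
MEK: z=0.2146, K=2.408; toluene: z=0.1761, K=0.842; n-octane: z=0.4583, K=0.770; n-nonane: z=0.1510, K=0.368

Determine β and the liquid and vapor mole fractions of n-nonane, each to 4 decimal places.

Material balance + equilibrium reduce to Σ zᵢ(Kᵢ−1)/(1+β(Kᵢ−1)) = 0.
Feasibility: ΣzᵢKᵢ = 1.0735, Σzᵢ/Kᵢ = 1.3038 — both > 1, two phases present.
Newton iteration, β⁰ = 0.58:
  β = 0.5800: g = -0.13660, g' = -0.3168 → β = 0.1489
  β = 0.1489: g = 0.00681, g' = -0.3949 → β = 0.1661
  β = 0.1661: g = 0.00008, g' = -0.3856 → β = 0.1663
Converged at β = 0.1663.
Compositions from xᵢ = zᵢ/(1+β(Kᵢ−1)), yᵢ = Kᵢxᵢ:
  MEK: x = 0.1739, y = 0.4187
  toluene: x = 0.1809, y = 0.1523
  n-octane: x = 0.4765, y = 0.3669
  n-nonane: x = 0.1687, y = 0.0621

β = 0.1663, x_n-nonane = 0.1687, y_n-nonane = 0.0621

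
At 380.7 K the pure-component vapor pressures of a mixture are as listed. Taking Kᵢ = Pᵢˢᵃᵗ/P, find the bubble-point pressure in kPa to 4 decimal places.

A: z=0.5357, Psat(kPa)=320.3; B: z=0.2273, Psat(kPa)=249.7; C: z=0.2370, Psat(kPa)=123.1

Pbub = 257.5162 kPa

At the bubble point ψ → 0, so ΣzᵢKᵢ = 1 with Kᵢ = Pᵢˢᵃᵗ/P ⇒ P = ΣzᵢPᵢˢᵃᵗ.
P = 0.5357·320.3 + 0.2273·249.7 + 0.2370·123.1 = 257.5162 kPa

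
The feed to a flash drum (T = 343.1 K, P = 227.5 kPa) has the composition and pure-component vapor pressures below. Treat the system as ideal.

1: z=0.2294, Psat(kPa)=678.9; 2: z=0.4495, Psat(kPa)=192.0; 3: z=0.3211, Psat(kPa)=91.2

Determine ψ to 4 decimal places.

ψ = 0.2587

Raoult's law: Kᵢ = Pᵢˢᵃᵗ/P = Pᵢˢᵃᵗ/227.5.
  K_1 = 678.9/227.5 = 2.984176, K_2 = 192.0/227.5 = 0.843956, K_3 = 91.2/227.5 = 0.400879
Material balance + equilibrium reduce to Σ zᵢ(Kᵢ−1)/(1+ψ(Kᵢ−1)) = 0.
g(0) = ΣzᵢKᵢ − 1 = 0.1927 and g(1) = 1 − Σzᵢ/Kᵢ = -0.4105, so a root lies in (0, 1).
Newton iteration, ψ⁰ = 0.5:
  ψ = 0.5000: g = -0.12224, g' = -0.4754 → ψ = 0.2429
  ψ = 0.2429: g = 0.00912, g' = -0.5810 → ψ = 0.2586
  ψ = 0.2586: g = 0.00010, g' = -0.5678 → ψ = 0.2587
Converged at ψ = 0.2587.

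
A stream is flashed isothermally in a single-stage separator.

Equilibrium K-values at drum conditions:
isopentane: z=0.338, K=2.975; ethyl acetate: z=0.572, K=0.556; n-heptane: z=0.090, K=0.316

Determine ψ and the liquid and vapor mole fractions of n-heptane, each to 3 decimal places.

Newton–Raphson from ψ = 0.5:
  ψ = 0.500: g = -0.0841, g' = -0.617 → ψ = 0.364
  ψ = 0.364: g = 0.0036, g' = -0.681 → ψ = 0.369
Converged at ψ = 0.369.
Compositions from xᵢ = zᵢ/(1+ψ(Kᵢ−1)), yᵢ = Kᵢxᵢ:
  isopentane: x = 0.195, y = 0.582
  ethyl acetate: x = 0.684, y = 0.380
  n-heptane: x = 0.120, y = 0.038

ψ = 0.369, x_n-heptane = 0.120, y_n-heptane = 0.038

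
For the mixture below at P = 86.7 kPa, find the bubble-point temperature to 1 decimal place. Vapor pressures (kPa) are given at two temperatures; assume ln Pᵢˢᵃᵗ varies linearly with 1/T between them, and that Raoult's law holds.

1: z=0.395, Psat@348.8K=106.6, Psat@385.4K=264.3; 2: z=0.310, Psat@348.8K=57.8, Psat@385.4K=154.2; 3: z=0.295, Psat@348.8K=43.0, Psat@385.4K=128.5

T = 355.0 K

Bubble-point temperature: ΣzᵢPᵢˢᵃᵗ(T) = P. Interpolate ln Pᵢˢᵃᵗ = aᵢ + bᵢ/T.
  T = 348.8 K: ΣzᵢPᵢˢᵃᵗ = 72.71 kPa
  T = 385.4 K: ΣzᵢPᵢˢᵃᵗ = 190.11 kPa
  T = 367.1 K: ΣzᵢPᵢˢᵃᵗ = 120.35 kPa
  T = 358.0 K: ΣzᵢPᵢˢᵃᵗ = 94.26 kPa
  T = 353.4 K: ΣzᵢPᵢˢᵃᵗ = 82.92 kPa
  T = 355.7 K: ΣzᵢPᵢˢᵃᵗ = 88.45 kPa
Interpolating between 353.4 K and 355.7 K gives T ≈ 355.0 K.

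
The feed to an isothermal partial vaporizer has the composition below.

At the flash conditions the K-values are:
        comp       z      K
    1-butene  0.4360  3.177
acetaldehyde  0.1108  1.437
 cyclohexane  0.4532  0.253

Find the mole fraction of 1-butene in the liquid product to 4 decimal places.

Iterate (Newton) starting at V/F = 0.43:
  V/F = 0.4300: g = 0.03227, g' = -1.1151 → V/F = 0.4589
Converged at V/F = 0.4589.
Compositions from xᵢ = zᵢ/(1+V/F(Kᵢ−1)), yᵢ = Kᵢxᵢ:
  1-butene: x = 0.2181, y = 0.6929
  acetaldehyde: x = 0.0923, y = 0.1326
  cyclohexane: x = 0.6896, y = 0.1745

x_1-butene = 0.2181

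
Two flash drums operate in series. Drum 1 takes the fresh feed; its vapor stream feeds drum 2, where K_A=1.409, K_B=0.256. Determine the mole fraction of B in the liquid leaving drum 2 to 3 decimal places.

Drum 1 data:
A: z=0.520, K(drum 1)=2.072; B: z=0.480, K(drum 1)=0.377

x_B (drum 2) = 0.355

Drum 1:
Newton–Raphson from ψ₁ = 0.33:
  ψ₁ = 0.330: g = 0.0353, g' = -0.621 → ψ₁ = 0.387
Converged at ψ₁ = 0.387.
Drum-1 compositions:
  A: x = 0.368, y = 0.762
  B: x = 0.632, y = 0.238
Drum-2 feed = drum-1 vapor: z₂ = (0.7616, 0.2384).
Drum 2:
Material balance + equilibrium reduce to Σ zᵢ(Kᵢ−1)/(1+ψ₂(Kᵢ−1)) = 0.
g(0) = ΣzᵢKᵢ − 1 = 0.134 and g(1) = 1 − Σzᵢ/Kᵢ = -0.472, so a root lies in (0, 1).
Newton iteration, ψ₂⁰ = 0.5:
  ψ₂ = 0.500: g = -0.0239, g' = -0.422 → ψ₂ = 0.443
  ψ₂ = 0.443: g = -0.0011, g' = -0.385 → ψ₂ = 0.441
Converged at ψ₂ = 0.441.
  A: x = 0.645, y = 0.909
  B: x = 0.355, y = 0.091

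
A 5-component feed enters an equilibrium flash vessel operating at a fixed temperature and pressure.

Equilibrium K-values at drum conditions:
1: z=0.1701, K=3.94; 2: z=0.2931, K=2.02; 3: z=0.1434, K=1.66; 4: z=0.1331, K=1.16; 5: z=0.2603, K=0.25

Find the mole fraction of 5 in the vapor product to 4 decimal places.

Let β = V/F and solve Σ zᵢ(Kᵢ−1)/(1+β(Kᵢ−1)) = 0.
g(0) = ΣzᵢKᵢ − 1 = 0.7198 and g(1) = 1 − Σzᵢ/Kᵢ = -0.4306, so a root lies in (0, 1).
Iterate (Newton) starting at β = 0.62:
  β = 0.6200: g = 0.08193, g' = -0.8448 → β = 0.7170
  β = 0.7170: g = -0.00539, g' = -0.9707 → β = 0.7114
Converged at β = 0.7114.
Compositions from xᵢ = zᵢ/(1+β(Kᵢ−1)), yᵢ = Kᵢxᵢ:
  1: x = 0.0550, y = 0.2168
  2: x = 0.1699, y = 0.3431
  3: x = 0.0976, y = 0.1620
  4: x = 0.1195, y = 0.1386
  5: x = 0.5580, y = 0.1395

y_5 = 0.1395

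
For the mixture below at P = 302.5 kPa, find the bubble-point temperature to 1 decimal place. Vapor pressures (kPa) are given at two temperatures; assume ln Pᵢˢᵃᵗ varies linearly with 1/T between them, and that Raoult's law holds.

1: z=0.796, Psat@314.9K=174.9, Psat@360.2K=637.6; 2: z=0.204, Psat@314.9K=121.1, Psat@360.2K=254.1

T = 336.1 K

Bubble-point temperature: ΣzᵢPᵢˢᵃᵗ(T) = P. Interpolate ln Pᵢˢᵃᵗ = aᵢ + bᵢ/T.
  T = 314.9 K: ΣzᵢPᵢˢᵃᵗ = 163.92 kPa
  T = 360.2 K: ΣzᵢPᵢˢᵃᵗ = 559.37 kPa
  T = 337.5 K: ΣzᵢPᵢˢᵃᵗ = 313.87 kPa
  T = 326.2 K: ΣzᵢPᵢˢᵃᵗ = 229.11 kPa
  T = 331.9 K: ΣzᵢPᵢˢᵃᵗ = 269.18 kPa
  T = 334.7 K: ΣzᵢPᵢˢᵃᵗ = 290.84 kPa
Interpolating between 334.7 K and 337.5 K gives T ≈ 336.1 K.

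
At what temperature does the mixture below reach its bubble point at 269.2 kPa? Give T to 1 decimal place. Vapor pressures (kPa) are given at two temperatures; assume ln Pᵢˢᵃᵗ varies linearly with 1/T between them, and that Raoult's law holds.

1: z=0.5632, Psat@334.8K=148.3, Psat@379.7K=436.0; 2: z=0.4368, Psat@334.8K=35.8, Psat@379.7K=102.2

T = 376.2 K

Bubble-point temperature: ΣzᵢPᵢˢᵃᵗ(T) = P. Interpolate ln Pᵢˢᵃᵗ = aᵢ + bᵢ/T.
  T = 334.8 K: ΣzᵢPᵢˢᵃᵗ = 99.16 kPa
  T = 379.7 K: ΣzᵢPᵢˢᵃᵗ = 290.20 kPa
  T = 357.2 K: ΣzᵢPᵢˢᵃᵗ = 175.24 kPa
  T = 368.4 K: ΣzᵢPᵢˢᵃᵗ = 227.00 kPa
  T = 374.0 K: ΣzᵢPᵢˢᵃᵗ = 256.86 kPa
  T = 376.9 K: ΣzᵢPᵢˢᵃᵗ = 273.44 kPa
Interpolating between 374.0 K and 376.9 K gives T ≈ 376.2 K.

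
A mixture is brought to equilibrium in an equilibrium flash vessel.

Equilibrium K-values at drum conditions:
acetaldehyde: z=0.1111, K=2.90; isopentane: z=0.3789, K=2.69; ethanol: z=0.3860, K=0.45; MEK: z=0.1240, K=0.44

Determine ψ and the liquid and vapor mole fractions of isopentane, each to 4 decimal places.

Rachford–Rice: g(ψ) = Σ zᵢ(Kᵢ−1)/(1+ψ(Kᵢ−1)) = 0.
g(0) = ΣzᵢKᵢ − 1 = 0.5697 and g(1) = 1 − Σzᵢ/Kᵢ = -0.3188, so a root lies in (0, 1).
Newton iteration, ψ⁰ = 0.56:
  ψ = 0.5600: g = 0.02330, g' = -0.7062 → ψ = 0.5930
  ψ = 0.5930: g = 0.00006, g' = -0.7030 → ψ = 0.5931
Converged at ψ = 0.5931.
Compositions from xᵢ = zᵢ/(1+ψ(Kᵢ−1)), yᵢ = Kᵢxᵢ:
  acetaldehyde: x = 0.0522, y = 0.1515
  isopentane: x = 0.1892, y = 0.5090
  ethanol: x = 0.5729, y = 0.2578
  MEK: x = 0.1857, y = 0.0817

ψ = 0.5931, x_isopentane = 0.1892, y_isopentane = 0.5090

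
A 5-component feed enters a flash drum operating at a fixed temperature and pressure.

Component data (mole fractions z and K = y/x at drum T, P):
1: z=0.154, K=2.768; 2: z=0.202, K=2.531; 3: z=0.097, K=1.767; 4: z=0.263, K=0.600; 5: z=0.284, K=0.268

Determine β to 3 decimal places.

Let β = V/F and solve Σ zᵢ(Kᵢ−1)/(1+β(Kᵢ−1)) = 0.
Feasibility: ΣzᵢKᵢ = 1.343, Σzᵢ/Kᵢ = 1.688 — both > 1, two phases present.
Newton iteration, β⁰ = 0.69:
  β = 0.690: g = -0.2437, g' = -0.936 → β = 0.430
  β = 0.430: g = -0.0330, g' = -0.745 → β = 0.385
Converged at β = 0.385.

β = 0.385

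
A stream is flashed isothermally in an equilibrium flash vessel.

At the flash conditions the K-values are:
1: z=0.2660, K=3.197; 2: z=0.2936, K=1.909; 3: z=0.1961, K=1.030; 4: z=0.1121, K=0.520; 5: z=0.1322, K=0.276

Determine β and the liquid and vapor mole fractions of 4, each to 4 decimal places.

Let β = V/F and solve Σ zᵢ(Kᵢ−1)/(1+β(Kᵢ−1)) = 0.
Check two-phase: ΣzᵢKᵢ = 1.7076 > 1 and Σzᵢ/Kᵢ = 1.1220 > 1, so g(0) = 0.7076 > 0 and g(1) = -0.1220 < 0.
Newton–Raphson from β = 0.33:
  β = 0.3300: g = 0.36021, g' = -0.7313 → β = 0.8226
  β = 0.8226: g = 0.04107, g' = -0.7366 → β = 0.8783
  β = 0.8783: g = -0.00230, g' = -0.8247 → β = 0.8755
Converged at β = 0.8755.
Compositions from xᵢ = zᵢ/(1+β(Kᵢ−1)), yᵢ = Kᵢxᵢ:
  1: x = 0.0910, y = 0.2909
  2: x = 0.1635, y = 0.3121
  3: x = 0.1911, y = 0.1968
  4: x = 0.1934, y = 0.1005
  5: x = 0.3611, y = 0.0997

β = 0.8755, x_4 = 0.1934, y_4 = 0.1005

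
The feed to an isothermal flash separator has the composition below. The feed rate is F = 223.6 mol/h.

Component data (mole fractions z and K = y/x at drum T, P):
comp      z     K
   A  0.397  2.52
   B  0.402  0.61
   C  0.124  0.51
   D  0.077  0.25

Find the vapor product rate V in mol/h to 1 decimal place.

V = 101.8 mol/h

Rachford–Rice: g(ψ) = Σ zᵢ(Kᵢ−1)/(1+ψ(Kᵢ−1)) = 0.
Feasibility: ΣzᵢKᵢ = 1.328, Σzᵢ/Kᵢ = 1.368 — both > 1, two phases present.
Newton–Raphson from ψ = 0.5:
  ψ = 0.500: g = -0.0248, g' = -0.554 → ψ = 0.455
Converged at ψ = 0.455.
Then V = ψ·F = 0.4555·223.6 = 101.8 mol/h and L = F − V = 121.8 mol/h.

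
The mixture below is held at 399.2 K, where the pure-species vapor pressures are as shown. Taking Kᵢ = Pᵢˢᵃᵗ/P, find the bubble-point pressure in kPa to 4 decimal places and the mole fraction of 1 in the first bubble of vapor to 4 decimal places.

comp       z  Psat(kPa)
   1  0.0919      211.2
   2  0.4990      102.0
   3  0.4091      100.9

Pbub = 111.5855 kPa, y_1 = 0.1739

At the bubble point ψ → 0, so ΣzᵢKᵢ = 1 with Kᵢ = Pᵢˢᵃᵗ/P ⇒ P = ΣzᵢPᵢˢᵃᵗ.
P = 0.0919·211.2 + 0.4990·102.0 + 0.4091·100.9 = 111.5855 kPa
yᵢ = zᵢPᵢˢᵃᵗ/P ⇒ y_1 = 0.0919·211.2/111.5855 = 0.1739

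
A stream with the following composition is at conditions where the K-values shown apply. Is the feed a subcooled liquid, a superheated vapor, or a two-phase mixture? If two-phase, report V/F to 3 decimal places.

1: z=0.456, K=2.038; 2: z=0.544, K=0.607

ΣzᵢKᵢ = 1.260; Σzᵢ/Kᵢ = 1.120.
Both exceed 1, so a two-phase solution exists.
Binary case is linear: z₁(K₁−1)(1+ψ(K₂−1)) + z₂(K₂−1)(1+ψ(K₁−1)) = 0
⇒ ψ = [z₁(K₁−1)+z₂(K₂−1)] / [−(K₁−1)(K₂−1)] = 0.2595/0.4079 = 0.636

two-phase, V/F = 0.636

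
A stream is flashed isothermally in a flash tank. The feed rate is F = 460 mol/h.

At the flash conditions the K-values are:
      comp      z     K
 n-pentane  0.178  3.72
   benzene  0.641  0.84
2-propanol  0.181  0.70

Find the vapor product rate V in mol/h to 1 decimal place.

Let ψ = V/F and solve Σ zᵢ(Kᵢ−1)/(1+ψ(Kᵢ−1)) = 0.
g(0) = ΣzᵢKᵢ − 1 = 0.327 and g(1) = 1 − Σzᵢ/Kᵢ = -0.070, so a root lies in (0, 1).
Newton iteration, ψ⁰ = 0.5:
  ψ = 0.500: g = 0.0298, g' = -0.278 → ψ = 0.607
  ψ = 0.607: g = 0.0026, g' = -0.232 → ψ = 0.618
  ψ = 0.618: g = 0.0000, g' = -0.228 → ψ = 0.619
Converged at ψ = 0.619.
Then V = ψ·F = 0.6185·460 = 284.5 mol/h and L = F − V = 175.5 mol/h.

V = 284.5 mol/h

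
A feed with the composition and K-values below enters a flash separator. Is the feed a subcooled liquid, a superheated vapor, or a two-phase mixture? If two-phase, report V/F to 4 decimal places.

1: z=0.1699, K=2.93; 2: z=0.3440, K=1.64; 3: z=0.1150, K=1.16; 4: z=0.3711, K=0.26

two-phase, V/F = 0.3822

ΣzᵢKᵢ = 1.2919; Σzᵢ/Kᵢ = 1.7942.
Both exceed 1, so a two-phase solution exists.
Material balance + equilibrium reduce to Σ zᵢ(Kᵢ−1)/(1+ψ(Kᵢ−1)) = 0.
Iterate (Newton) starting at ψ = 0.5:
  ψ = 0.5000: g = -0.08520, g' = -0.7593 → ψ = 0.3878
  ψ = 0.3878: g = -0.00389, g' = -0.6998 → ψ = 0.3822
Converged at ψ = 0.3822.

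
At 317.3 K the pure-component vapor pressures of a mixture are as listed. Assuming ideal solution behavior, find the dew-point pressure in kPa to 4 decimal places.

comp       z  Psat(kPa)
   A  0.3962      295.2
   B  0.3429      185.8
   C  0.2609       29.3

At the dew point ψ → 1, so Σzᵢ/Kᵢ = 1 with Kᵢ = Pᵢˢᵃᵗ/P ⇒ 1/P = Σzᵢ/Pᵢˢᵃᵗ.
1/P = 0.3962/295.2 + 0.3429/185.8 + 0.2609/29.3 = 0.0120921 ⇒ P = 82.6985 kPa

Pdew = 82.6985 kPa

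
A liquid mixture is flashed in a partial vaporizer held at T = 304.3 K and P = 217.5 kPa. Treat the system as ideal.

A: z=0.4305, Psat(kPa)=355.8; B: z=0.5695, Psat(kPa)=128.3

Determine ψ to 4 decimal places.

ψ = 0.1541

Raoult's law: Kᵢ = Pᵢˢᵃᵗ/P = Pᵢˢᵃᵗ/217.5.
  K_A = 355.8/217.5 = 1.635862, K_B = 128.3/217.5 = 0.589885
Let ψ = V/F and solve Σ zᵢ(Kᵢ−1)/(1+ψ(Kᵢ−1)) = 0.
Feasibility: ΣzᵢKᵢ = 1.0402, Σzᵢ/Kᵢ = 1.2286 — both > 1, two phases present.
Binary case is linear: z₁(K₁−1)(1+ψ(K₂−1)) + z₂(K₂−1)(1+ψ(K₁−1)) = 0
⇒ ψ = [z₁(K₁−1)+z₂(K₂−1)] / [−(K₁−1)(K₂−1)] = 0.04018/0.26078 = 0.1541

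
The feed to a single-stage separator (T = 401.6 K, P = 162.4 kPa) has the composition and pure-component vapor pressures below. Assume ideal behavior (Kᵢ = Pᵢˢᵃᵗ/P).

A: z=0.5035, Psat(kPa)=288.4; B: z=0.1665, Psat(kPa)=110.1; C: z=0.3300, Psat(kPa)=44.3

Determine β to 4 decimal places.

Raoult's law: Kᵢ = Pᵢˢᵃᵗ/P = Pᵢˢᵃᵗ/162.4.
  K_A = 288.4/162.4 = 1.775862, K_B = 110.1/162.4 = 0.677956, K_C = 44.3/162.4 = 0.272783
Material balance + equilibrium reduce to Σ zᵢ(Kᵢ−1)/(1+β(Kᵢ−1)) = 0.
Check two-phase: ΣzᵢKᵢ = 1.0970 > 1 and Σzᵢ/Kᵢ = 1.7389 > 1, so g(0) = 0.0970 > 0 and g(1) = -0.7389 < 0.
Newton–Raphson from β = 0.48:
  β = 0.4800: g = -0.14745, g' = -0.5970 → β = 0.2330
  β = 0.2330: g = -0.01607, g' = -0.4906 → β = 0.2002
  β = 0.2002: g = -0.00008, g' = -0.4859 → β = 0.2001
Converged at β = 0.2001.

β = 0.2001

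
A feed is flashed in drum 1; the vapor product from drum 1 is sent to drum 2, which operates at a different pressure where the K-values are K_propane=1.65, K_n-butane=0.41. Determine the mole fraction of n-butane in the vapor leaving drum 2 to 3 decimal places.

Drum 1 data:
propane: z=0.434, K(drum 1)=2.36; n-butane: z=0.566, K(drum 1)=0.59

Drum 1:
Material balance + equilibrium reduce to Σ zᵢ(Kᵢ−1)/(1+ψ₁(Kᵢ−1)) = 0.
Feasibility: ΣzᵢKᵢ = 1.358, Σzᵢ/Kᵢ = 1.143 — both > 1, two phases present.
Binary case is linear: z₁(K₁−1)(1+ψ₁(K₂−1)) + z₂(K₂−1)(1+ψ₁(K₁−1)) = 0
⇒ ψ₁ = [z₁(K₁−1)+z₂(K₂−1)] / [−(K₁−1)(K₂−1)] = 0.3582/0.5576 = 0.642
Drum-1 compositions:
  propane: x = 0.232, y = 0.547
  n-butane: x = 0.768, y = 0.453
Drum-2 feed = drum-1 vapor: z₂ = (0.5467, 0.4533).
Drum 2:
Material balance + equilibrium reduce to Σ zᵢ(Kᵢ−1)/(1+ψ₂(Kᵢ−1)) = 0.
Feasibility: ΣzᵢKᵢ = 1.088, Σzᵢ/Kᵢ = 1.437 — both > 1, two phases present.
Binary case is linear: z₁(K₁−1)(1+ψ₂(K₂−1)) + z₂(K₂−1)(1+ψ₂(K₁−1)) = 0
⇒ ψ₂ = [z₁(K₁−1)+z₂(K₂−1)] / [−(K₁−1)(K₂−1)] = 0.0879/0.3835 = 0.229
  propane: x = 0.476, y = 0.785
  n-butane: x = 0.524, y = 0.215

y_n-butane (drum 2) = 0.215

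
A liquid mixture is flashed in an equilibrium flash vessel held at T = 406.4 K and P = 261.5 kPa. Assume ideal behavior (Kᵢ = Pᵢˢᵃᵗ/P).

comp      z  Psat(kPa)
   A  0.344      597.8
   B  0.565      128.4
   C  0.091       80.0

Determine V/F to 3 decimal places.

Raoult's law: Kᵢ = Pᵢˢᵃᵗ/P = Pᵢˢᵃᵗ/261.5.
  K_A = 597.8/261.5 = 2.28604, K_B = 128.4/261.5 = 0.49101, K_C = 80.0/261.5 = 0.30593
Rachford–Rice: g(V/F) = Σ zᵢ(Kᵢ−1)/(1+V/F(Kᵢ−1)) = 0.
Check two-phase: ΣzᵢKᵢ = 1.092 > 1 and Σzᵢ/Kᵢ = 1.599 > 1, so g(0) = 0.092 > 0 and g(1) = -0.599 < 0.
Iterate (Newton) starting at V/F = 0.5:
  V/F = 0.500: g = -0.2132, g' = -0.577 → V/F = 0.130
  V/F = 0.130: g = 0.0014, g' = -0.638 → V/F = 0.133
Converged at V/F = 0.133.

V/F = 0.133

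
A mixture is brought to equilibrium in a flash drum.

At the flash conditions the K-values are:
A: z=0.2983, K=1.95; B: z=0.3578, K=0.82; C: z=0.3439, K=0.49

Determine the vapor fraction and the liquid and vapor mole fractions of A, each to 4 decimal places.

ψ = 0.1253, x_A = 0.2666, y_A = 0.5198

Rachford–Rice: g(ψ) = Σ zᵢ(Kᵢ−1)/(1+ψ(Kᵢ−1)) = 0.
Check two-phase: ΣzᵢKᵢ = 1.0436 > 1 and Σzᵢ/Kᵢ = 1.2912 > 1, so g(0) = 0.0436 > 0 and g(1) = -0.2912 < 0.
Newton–Raphson from ψ = 0.68:
  ψ = 0.6800: g = -0.16973, g' = -0.3241 → ψ = 0.1562
  ψ = 0.1562: g = -0.01009, g' = -0.3220 → ψ = 0.1249
  ψ = 0.1249: g = 0.00011, g' = -0.3293 → ψ = 0.1253
Converged at ψ = 0.1253.
Compositions from xᵢ = zᵢ/(1+ψ(Kᵢ−1)), yᵢ = Kᵢxᵢ:
  A: x = 0.2666, y = 0.5198
  B: x = 0.3661, y = 0.3002
  C: x = 0.3674, y = 0.1800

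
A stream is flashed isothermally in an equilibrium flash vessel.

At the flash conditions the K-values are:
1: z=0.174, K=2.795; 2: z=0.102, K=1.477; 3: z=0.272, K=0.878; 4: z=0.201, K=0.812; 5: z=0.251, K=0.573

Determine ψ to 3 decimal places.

ψ = 0.464

Newton–Raphson from ψ = 0.53:
  ψ = 0.530: g = -0.0171, g' = -0.252 → ψ = 0.462
  ψ = 0.462: g = 0.0005, g' = -0.267 → ψ = 0.464
Converged at ψ = 0.464.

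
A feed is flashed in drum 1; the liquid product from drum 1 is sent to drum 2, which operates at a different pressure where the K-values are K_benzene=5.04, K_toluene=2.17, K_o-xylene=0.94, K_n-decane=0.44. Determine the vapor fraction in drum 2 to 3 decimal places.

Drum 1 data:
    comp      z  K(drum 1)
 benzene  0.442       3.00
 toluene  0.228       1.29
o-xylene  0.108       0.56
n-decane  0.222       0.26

V/F (drum 2) = 0.508

Drum 1:
Iterate (Newton) starting at ψ₁ = 0.5:
  ψ₁ = 0.500: g = 0.1781, g' = -0.797 → ψ₁ = 0.723
  ψ₁ = 0.723: g = -0.0072, g' = -0.916 → ψ₁ = 0.715
Converged at ψ₁ = 0.715.
Drum-1 compositions:
  benzene: x = 0.182, y = 0.546
  toluene: x = 0.189, y = 0.244
  o-xylene: x = 0.158, y = 0.088
  n-decane: x = 0.472, y = 0.123
Drum-2 feed = drum-1 liquid: z₂ = (0.1818, 0.1888, 0.1576, 0.4717).
Drum 2:
Let ψ₂ = V/F and solve Σ zᵢ(Kᵢ−1)/(1+ψ₂(Kᵢ−1)) = 0.
g(0) = ΣzᵢKᵢ − 1 = 0.682 and g(1) = 1 − Σzᵢ/Kᵢ = -0.363, so a root lies in (0, 1).
Iterate (Newton) starting at ψ₂ = 0.5:
  ψ₂ = 0.500: g = 0.0060, g' = -0.714 → ψ₂ = 0.508
Converged at ψ₂ = 0.508.
  benzene: x = 0.060, y = 0.300
  toluene: x = 0.118, y = 0.257
  o-xylene: x = 0.163, y = 0.153
  n-decane: x = 0.659, y = 0.290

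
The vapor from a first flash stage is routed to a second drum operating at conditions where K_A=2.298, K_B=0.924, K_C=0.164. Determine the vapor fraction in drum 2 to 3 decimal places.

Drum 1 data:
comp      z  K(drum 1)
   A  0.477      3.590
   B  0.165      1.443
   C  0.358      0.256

Drum 1:
Rachford–Rice: g(ψ₁) = Σ zᵢ(Kᵢ−1)/(1+ψ₁(Kᵢ−1)) = 0.
g(0) = ΣzᵢKᵢ − 1 = 1.042 and g(1) = 1 − Σzᵢ/Kᵢ = -0.646, so a root lies in (0, 1).
Newton–Raphson from ψ₁ = 0.5:
  ψ₁ = 0.500: g = 0.1740, g' = -1.132 → ψ₁ = 0.654
  ψ₁ = 0.654: g = -0.0032, g' = -1.212 → ψ₁ = 0.651
Converged at ψ₁ = 0.651.
Drum-1 compositions:
  A: x = 0.178, y = 0.637
  B: x = 0.128, y = 0.185
  C: x = 0.694, y = 0.178
Drum-2 feed = drum-1 vapor: z₂ = (0.6374, 0.1848, 0.1778).
Drum 2:
Newton iteration, ψ₂⁰ = 0.5:
  ψ₂ = 0.500: g = 0.2318, g' = -0.763 → ψ₂ = 0.804
  ψ₂ = 0.804: g = -0.0632, g' = -1.413 → ψ₂ = 0.759
  ψ₂ = 0.759: g = -0.0049, g' = -1.205 → ψ₂ = 0.755
Converged at ψ₂ = 0.755.
  A: x = 0.322, y = 0.740
  B: x = 0.196, y = 0.181
  C: x = 0.482, y = 0.079

V/F (drum 2) = 0.755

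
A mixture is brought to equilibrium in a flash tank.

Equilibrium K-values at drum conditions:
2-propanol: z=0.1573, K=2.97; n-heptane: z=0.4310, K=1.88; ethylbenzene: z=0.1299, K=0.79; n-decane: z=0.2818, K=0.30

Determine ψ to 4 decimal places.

ψ = 0.6271

Let ψ = V/F and solve Σ zᵢ(Kᵢ−1)/(1+ψ(Kᵢ−1)) = 0.
g(0) = ΣzᵢKᵢ − 1 = 0.4646 and g(1) = 1 − Σzᵢ/Kᵢ = -0.3860, so a root lies in (0, 1).
Newton iteration, ψ⁰ = 0.47:
  ψ = 0.4700: g = 0.10496, g' = -0.6454 → ψ = 0.6326
  ψ = 0.6326: g = -0.00392, g' = -0.7112 → ψ = 0.6271
Converged at ψ = 0.6271.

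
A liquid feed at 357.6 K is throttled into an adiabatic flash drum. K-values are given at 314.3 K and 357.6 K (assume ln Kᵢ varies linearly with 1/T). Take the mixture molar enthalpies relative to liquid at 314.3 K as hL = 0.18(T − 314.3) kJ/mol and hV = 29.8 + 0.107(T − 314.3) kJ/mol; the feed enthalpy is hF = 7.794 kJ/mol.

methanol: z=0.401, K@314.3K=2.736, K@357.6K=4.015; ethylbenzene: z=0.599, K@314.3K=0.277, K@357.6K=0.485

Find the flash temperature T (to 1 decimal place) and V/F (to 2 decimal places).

Adiabatic flash: solve Rachford–Rice at each trial T, then check hF = ψ·hV(T) + (1−ψ)·hL(T).
  T = 314.3 K: K = (2.736, 0.277), RR gives ψ = 0.210, H_out = 6.246 kJ/mol
  T = 357.6 K: K = (4.015, 0.485), RR gives ψ = 0.580, H_out = 23.244 kJ/mol
  T = 336.0 K: K = (3.357, 0.373), RR gives ψ = 0.386, H_out = 14.794 kJ/mol
  T = 325.1 K: K = (3.040, 0.323), RR gives ψ = 0.299, H_out = 10.608 kJ/mol
  T = 319.7 K: K = (2.886, 0.300), RR gives ψ = 0.255, H_out = 8.468 kJ/mol
  T = 317.0 K: K = (2.811, 0.288), RR gives ψ = 0.233, H_out = 7.369 kJ/mol
  T = 318.4 K: K = (2.850, 0.294), RR gives ψ = 0.244, H_out = 7.942 kJ/mol
Linear interpolation between T = 317.0 (H_out = 7.369) and T = 318.4 (H_out = 7.942) on hF = 7.794 gives T ≈ 318.0 K, at which ψ = 0.24.

T = 318.0 K, V/F = 0.24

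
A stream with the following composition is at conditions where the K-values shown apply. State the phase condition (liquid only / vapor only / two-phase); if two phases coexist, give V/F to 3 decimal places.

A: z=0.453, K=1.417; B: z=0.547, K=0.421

liquid only

ΣzᵢKᵢ = 0.872; Σzᵢ/Kᵢ = 1.619.
Since ΣzᵢKᵢ < 1 the mixture is below its bubble point — single liquid phase.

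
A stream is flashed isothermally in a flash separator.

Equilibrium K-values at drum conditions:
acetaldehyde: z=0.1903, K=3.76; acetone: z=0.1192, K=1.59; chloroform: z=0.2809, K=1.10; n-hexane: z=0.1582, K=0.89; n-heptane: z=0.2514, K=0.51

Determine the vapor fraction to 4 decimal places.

Rachford–Rice: g(ψ) = Σ zᵢ(Kᵢ−1)/(1+ψ(Kᵢ−1)) = 0.
Feasibility: ΣzᵢKᵢ = 1.4831, Σzᵢ/Kᵢ = 1.0516 — both > 1, two phases present.
Newton–Raphson from ψ = 0.7:
  ψ = 0.7000: g = 0.04881, g' = -0.3339 → ψ = 0.8462
  ψ = 0.8462: g = 0.00065, g' = -0.3296 → ψ = 0.8481
Converged at ψ = 0.8481.

ψ = 0.8481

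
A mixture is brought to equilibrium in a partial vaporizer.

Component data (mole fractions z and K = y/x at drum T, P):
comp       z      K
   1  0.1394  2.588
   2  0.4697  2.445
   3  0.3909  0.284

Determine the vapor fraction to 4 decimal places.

ψ = 0.5860

Rachford–Rice: g(ψ) = Σ zᵢ(Kᵢ−1)/(1+ψ(Kᵢ−1)) = 0.
Check two-phase: ΣzᵢKᵢ = 1.6202 > 1 and Σzᵢ/Kᵢ = 1.6224 > 1, so g(0) = 0.6202 > 0 and g(1) = -0.6224 < 0.
Iterate (Newton) starting at ψ = 0.5:
  ψ = 0.5000: g = 0.08147, g' = -0.9260 → ψ = 0.5880
  ψ = 0.5880: g = -0.00196, g' = -0.9784 → ψ = 0.5860
Converged at ψ = 0.5860.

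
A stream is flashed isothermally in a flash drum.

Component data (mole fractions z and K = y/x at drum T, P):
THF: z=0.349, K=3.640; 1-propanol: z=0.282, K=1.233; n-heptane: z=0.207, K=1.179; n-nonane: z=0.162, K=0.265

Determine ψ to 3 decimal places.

ψ = 0.907

Iterate (Newton) starting at ψ = 0.47:
  ψ = 0.470: g = 0.3227, g' = -0.707 → ψ = 0.927
  ψ = 0.927: g = -0.0201, g' = -1.080 → ψ = 0.908
  ψ = 0.908: g = -0.0006, g' = -1.017 → ψ = 0.907
Converged at ψ = 0.907.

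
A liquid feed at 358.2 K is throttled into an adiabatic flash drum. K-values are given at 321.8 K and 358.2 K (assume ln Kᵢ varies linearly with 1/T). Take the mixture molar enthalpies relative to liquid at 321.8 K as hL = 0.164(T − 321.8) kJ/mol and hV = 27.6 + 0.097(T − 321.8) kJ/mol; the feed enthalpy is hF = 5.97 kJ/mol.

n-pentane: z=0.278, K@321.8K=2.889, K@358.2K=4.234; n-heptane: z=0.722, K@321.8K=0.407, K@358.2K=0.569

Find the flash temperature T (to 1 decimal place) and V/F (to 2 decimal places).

T = 330.4 K, V/F = 0.17

Adiabatic flash: solve Rachford–Rice at each trial T, then check hF = ψ·hV(T) + (1−ψ)·hL(T).
  T = 321.8 K: K = (2.889, 0.407), RR gives ψ = 0.087, H_out = 2.390 kJ/mol
  T = 358.2 K: K = (4.234, 0.569), RR gives ψ = 0.422, H_out = 16.582 kJ/mol
  T = 340.0 K: K = (3.533, 0.486), RR gives ψ = 0.255, H_out = 9.723 kJ/mol
  T = 330.9 K: K = (3.204, 0.446), RR gives ψ = 0.174, H_out = 6.185 kJ/mol
  T = 326.4 K: K = (3.046, 0.426), RR gives ψ = 0.132, H_out = 4.351 kJ/mol
  T = 328.6 K: K = (3.123, 0.436), RR gives ψ = 0.153, H_out = 5.257 kJ/mol
Linear interpolation between T = 328.6 (H_out = 5.257) and T = 330.9 (H_out = 6.185) on hF = 5.97 gives T ≈ 330.4 K, at which ψ = 0.17.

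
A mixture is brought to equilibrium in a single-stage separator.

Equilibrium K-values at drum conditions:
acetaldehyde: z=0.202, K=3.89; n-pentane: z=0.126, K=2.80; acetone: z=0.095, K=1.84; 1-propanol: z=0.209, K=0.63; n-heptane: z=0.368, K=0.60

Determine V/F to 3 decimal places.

V/F = 0.778

Rachford–Rice: g(V/F) = Σ zᵢ(Kᵢ−1)/(1+V/F(Kᵢ−1)) = 0.
Feasibility: ΣzᵢKᵢ = 1.666, Σzᵢ/Kᵢ = 1.094 — both > 1, two phases present.
Newton iteration, V/F⁰ = 0.63:
  V/F = 0.630: g = 0.0678, g' = -0.484 → V/F = 0.770
  V/F = 0.770: g = 0.0037, g' = -0.438 → V/F = 0.778
Converged at V/F = 0.778.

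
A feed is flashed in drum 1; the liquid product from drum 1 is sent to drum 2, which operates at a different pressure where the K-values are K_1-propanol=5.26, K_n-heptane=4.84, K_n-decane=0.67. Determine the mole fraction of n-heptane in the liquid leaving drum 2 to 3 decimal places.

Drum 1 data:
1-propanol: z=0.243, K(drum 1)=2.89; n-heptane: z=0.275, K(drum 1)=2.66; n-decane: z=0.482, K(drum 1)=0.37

Drum 1:
Newton iteration, ψ₁⁰ = 0.5:
  ψ₁ = 0.500: g = 0.0423, g' = -0.863 → ψ₁ = 0.549
Converged at ψ₁ = 0.549.
Drum-1 compositions:
  1-propanol: x = 0.119, y = 0.345
  n-heptane: x = 0.144, y = 0.383
  n-decane: x = 0.737, y = 0.273
Drum-2 feed = drum-1 liquid: z₂ = (0.1193, 0.1439, 0.7369).
Drum 2:
Let ψ₂ = V/F and solve Σ zᵢ(Kᵢ−1)/(1+ψ₂(Kᵢ−1)) = 0.
Check two-phase: ΣzᵢKᵢ = 1.817 > 1 and Σzᵢ/Kᵢ = 1.152 > 1, so g(0) = 0.817 > 0 and g(1) = -0.152 < 0.
Iterate (Newton) starting at ψ₂ = 0.5:
  ψ₂ = 0.500: g = 0.0603, g' = -0.585 → ψ₂ = 0.603
  ψ₂ = 0.603: g = 0.0054, g' = -0.488 → ψ₂ = 0.614
Converged at ψ₂ = 0.614.
  1-propanol: x = 0.033, y = 0.173
  n-heptane: x = 0.043, y = 0.207
  n-decane: x = 0.924, y = 0.619

x_n-heptane (drum 2) = 0.043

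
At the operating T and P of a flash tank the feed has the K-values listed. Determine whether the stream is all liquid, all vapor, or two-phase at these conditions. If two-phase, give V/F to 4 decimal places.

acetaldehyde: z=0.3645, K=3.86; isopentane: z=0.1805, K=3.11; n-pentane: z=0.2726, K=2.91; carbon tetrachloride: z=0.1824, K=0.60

all vapor

ΣzᵢKᵢ = 2.8710; Σzᵢ/Kᵢ = 0.5501.
Since Σzᵢ/Kᵢ < 1 the mixture is above its dew point — single vapor phase.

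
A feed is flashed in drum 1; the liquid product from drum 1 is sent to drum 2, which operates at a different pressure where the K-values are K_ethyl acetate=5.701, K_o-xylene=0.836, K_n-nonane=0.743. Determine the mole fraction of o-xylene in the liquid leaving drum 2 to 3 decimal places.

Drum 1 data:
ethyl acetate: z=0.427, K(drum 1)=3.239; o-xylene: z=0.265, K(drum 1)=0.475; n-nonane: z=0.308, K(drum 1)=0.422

x_o-xylene (drum 2) = 0.414

Drum 1:
Let ψ₁ = V/F and solve Σ zᵢ(Kᵢ−1)/(1+ψ₁(Kᵢ−1)) = 0.
Check two-phase: ΣzᵢKᵢ = 1.639 > 1 and Σzᵢ/Kᵢ = 1.420 > 1, so g(0) = 0.639 > 0 and g(1) = -0.420 < 0.
Iterate (Newton) starting at ψ₁ = 0.5:
  ψ₁ = 0.500: g = 0.0120, g' = -0.814 → ψ₁ = 0.515
Converged at ψ₁ = 0.515.
Drum-1 compositions:
  ethyl acetate: x = 0.198, y = 0.642
  o-xylene: x = 0.363, y = 0.173
  n-nonane: x = 0.438, y = 0.185
Drum-2 feed = drum-1 liquid: z₂ = (0.1984, 0.3632, 0.4385).
Drum 2:
Let ψ₂ = V/F and solve Σ zᵢ(Kᵢ−1)/(1+ψ₂(Kᵢ−1)) = 0.
g(0) = ΣzᵢKᵢ − 1 = 0.760 and g(1) = 1 − Σzᵢ/Kᵢ = -0.059, so a root lies in (0, 1).
Newton iteration, ψ₂⁰ = 0.5:
  ψ₂ = 0.500: g = 0.0841, g' = -0.440 → ψ₂ = 0.691
  ψ₂ = 0.691: g = 0.0153, g' = -0.298 → ψ₂ = 0.742
  ψ₂ = 0.742: g = 0.0006, g' = -0.274 → ψ₂ = 0.745
Converged at ψ₂ = 0.745.
  ethyl acetate: x = 0.044, y = 0.251
  o-xylene: x = 0.414, y = 0.346
  n-nonane: x = 0.542, y = 0.403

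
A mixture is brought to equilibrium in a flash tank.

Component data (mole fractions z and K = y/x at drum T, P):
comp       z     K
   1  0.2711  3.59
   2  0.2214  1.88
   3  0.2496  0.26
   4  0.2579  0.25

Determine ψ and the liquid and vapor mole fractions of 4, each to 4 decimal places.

ψ = 0.3551, x_4 = 0.3515, y_4 = 0.0879

Rachford–Rice: g(ψ) = Σ zᵢ(Kᵢ−1)/(1+ψ(Kᵢ−1)) = 0.
Check two-phase: ΣzᵢKᵢ = 1.5189 > 1 and Σzᵢ/Kᵢ = 2.1849 > 1, so g(0) = 0.5189 > 0 and g(1) = -1.1849 < 0.
Newton iteration, ψ⁰ = 0.5:
  ψ = 0.5000: g = -0.16141, g' = -1.1437 → ψ = 0.3589
  ψ = 0.3589: g = -0.00417, g' = -1.1125 → ψ = 0.3551
Converged at ψ = 0.3551.
Compositions from xᵢ = zᵢ/(1+ψ(Kᵢ−1)), yᵢ = Kᵢxᵢ:
  1: x = 0.1412, y = 0.5070
  2: x = 0.1687, y = 0.3171
  3: x = 0.3386, y = 0.0880
  4: x = 0.3515, y = 0.0879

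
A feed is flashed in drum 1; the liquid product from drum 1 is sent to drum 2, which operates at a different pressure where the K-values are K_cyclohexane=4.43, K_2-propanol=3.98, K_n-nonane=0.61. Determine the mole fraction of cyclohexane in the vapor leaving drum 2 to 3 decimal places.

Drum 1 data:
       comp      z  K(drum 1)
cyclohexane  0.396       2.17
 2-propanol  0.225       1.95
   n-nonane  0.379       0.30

Drum 1:
Material balance + equilibrium reduce to Σ zᵢ(Kᵢ−1)/(1+ψ₁(Kᵢ−1)) = 0.
Feasibility: ΣzᵢKᵢ = 1.412, Σzᵢ/Kᵢ = 1.561 — both > 1, two phases present.
Iterate (Newton) starting at ψ₁ = 0.36:
  ψ₁ = 0.360: g = 0.1306, g' = -0.713 → ψ₁ = 0.543
  ψ₁ = 0.543: g = -0.0038, g' = -0.774 → ψ₁ = 0.538
Converged at ψ₁ = 0.538.
Drum-1 compositions:
  cyclohexane: x = 0.243, y = 0.527
  2-propanol: x = 0.149, y = 0.290
  n-nonane: x = 0.608, y = 0.182
Drum-2 feed = drum-1 liquid: z₂ = (0.2430, 0.1489, 0.6082).
Drum 2:
Rachford–Rice: g(ψ₂) = Σ zᵢ(Kᵢ−1)/(1+ψ₂(Kᵢ−1)) = 0.
Feasibility: ΣzᵢKᵢ = 2.040, Σzᵢ/Kᵢ = 1.089 — both > 1, two phases present.
Iterate (Newton) starting at ψ₂ = 0.55:
  ψ₂ = 0.550: g = 0.1549, g' = -0.683 → ψ₂ = 0.777
  ψ₂ = 0.777: g = 0.0210, g' = -0.524 → ψ₂ = 0.817
  ψ₂ = 0.817: g = 0.0003, g' = -0.509 → ψ₂ = 0.818
Converged at ψ₂ = 0.818.
  cyclohexane: x = 0.064, y = 0.283
  2-propanol: x = 0.043, y = 0.172
  n-nonane: x = 0.893, y = 0.545

y_cyclohexane (drum 2) = 0.283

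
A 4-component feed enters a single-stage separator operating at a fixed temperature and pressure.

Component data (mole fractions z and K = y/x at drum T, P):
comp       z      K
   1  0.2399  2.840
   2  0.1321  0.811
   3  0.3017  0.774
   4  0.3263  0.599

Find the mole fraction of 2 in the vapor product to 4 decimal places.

y_2 = 0.1157

Material balance + equilibrium reduce to Σ zᵢ(Kᵢ−1)/(1+ψ(Kᵢ−1)) = 0.
Feasibility: ΣzᵢKᵢ = 1.2174, Σzᵢ/Kᵢ = 1.1819 — both > 1, two phases present.
Iterate (Newton) starting at ψ = 0.69:
  ψ = 0.6900: g = -0.09590, g' = -0.2858 → ψ = 0.3545
  ψ = 0.3545: g = 0.01375, g' = -0.3924 → ψ = 0.3895
  ψ = 0.3895: g = 0.00034, g' = -0.3733 → ψ = 0.3904
Converged at ψ = 0.3904.
Compositions from xᵢ = zᵢ/(1+ψ(Kᵢ−1)), yᵢ = Kᵢxᵢ:
  1: x = 0.1396, y = 0.3965
  2: x = 0.1426, y = 0.1157
  3: x = 0.3309, y = 0.2561
  4: x = 0.3869, y = 0.2317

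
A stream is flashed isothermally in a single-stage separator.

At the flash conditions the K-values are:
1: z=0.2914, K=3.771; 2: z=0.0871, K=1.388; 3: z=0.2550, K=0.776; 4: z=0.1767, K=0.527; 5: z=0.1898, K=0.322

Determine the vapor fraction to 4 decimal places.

ψ = 0.4976

Iterate (Newton) starting at ψ = 0.5:
  ψ = 0.5000: g = -0.00168, g' = -0.6861 → ψ = 0.4976
Converged at ψ = 0.4976.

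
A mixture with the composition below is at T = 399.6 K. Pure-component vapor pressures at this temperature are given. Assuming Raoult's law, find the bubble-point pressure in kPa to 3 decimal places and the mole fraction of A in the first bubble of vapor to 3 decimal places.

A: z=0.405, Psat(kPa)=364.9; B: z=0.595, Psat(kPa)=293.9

Pbub = 322.655 kPa, y_A = 0.458

At the bubble point ψ → 0, so ΣzᵢKᵢ = 1 with Kᵢ = Pᵢˢᵃᵗ/P ⇒ P = ΣzᵢPᵢˢᵃᵗ.
P = 0.405·364.9 + 0.595·293.9 = 322.655 kPa
yᵢ = zᵢPᵢˢᵃᵗ/P ⇒ y_A = 0.405·364.9/322.655 = 0.458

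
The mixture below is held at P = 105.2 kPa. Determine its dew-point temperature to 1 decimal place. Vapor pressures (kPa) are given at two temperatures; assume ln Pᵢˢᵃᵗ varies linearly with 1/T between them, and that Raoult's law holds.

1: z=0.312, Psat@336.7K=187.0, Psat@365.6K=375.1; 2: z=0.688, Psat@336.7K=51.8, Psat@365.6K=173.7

T = 347.5 K

Dew-point temperature: Σzᵢ·P/Pᵢˢᵃᵗ(T) = 1. Interpolate ln Pᵢˢᵃᵗ = aᵢ + bᵢ/T.
  T = 336.7 K: ΣzᵢP/Pᵢˢᵃᵗ = 1.5728
  T = 365.6 K: ΣzᵢP/Pᵢˢᵃᵗ = 0.5042
  T = 351.1 K: ΣzᵢP/Pᵢˢᵃᵗ = 0.8681
  T = 343.9 K: ΣzᵢP/Pᵢˢᵃᵗ = 1.1601
  T = 347.5 K: ΣzᵢP/Pᵢˢᵃᵗ = 1.0018
  T = 349.3 K: ΣzᵢP/Pᵢˢᵃᵗ = 0.9322
Interpolating between 347.5 K and 349.3 K gives T ≈ 347.5 K.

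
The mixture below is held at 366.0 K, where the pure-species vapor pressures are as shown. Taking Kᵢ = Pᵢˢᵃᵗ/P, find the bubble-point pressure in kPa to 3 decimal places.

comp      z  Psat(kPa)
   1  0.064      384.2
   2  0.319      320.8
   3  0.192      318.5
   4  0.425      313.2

At the bubble point ψ → 0, so ΣzᵢKᵢ = 1 with Kᵢ = Pᵢˢᵃᵗ/P ⇒ P = ΣzᵢPᵢˢᵃᵗ.
P = 0.064·384.2 + 0.319·320.8 + 0.192·318.5 + 0.425·313.2 = 321.186 kPa

Pbub = 321.186 kPa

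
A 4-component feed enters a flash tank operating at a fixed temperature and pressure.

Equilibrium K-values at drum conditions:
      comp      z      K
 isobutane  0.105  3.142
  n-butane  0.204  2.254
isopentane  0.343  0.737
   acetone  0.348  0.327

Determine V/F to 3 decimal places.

V/F = 0.194

Rachford–Rice: g(V/F) = Σ zᵢ(Kᵢ−1)/(1+V/F(Kᵢ−1)) = 0.
g(0) = ΣzᵢKᵢ − 1 = 0.156 and g(1) = 1 − Σzᵢ/Kᵢ = -0.654, so a root lies in (0, 1).
Iterate (Newton) starting at V/F = 0.5:
  V/F = 0.500: g = -0.1910, g' = -0.623 → V/F = 0.193
  V/F = 0.193: g = 0.0006, g' = -0.683 → V/F = 0.194
Converged at V/F = 0.194.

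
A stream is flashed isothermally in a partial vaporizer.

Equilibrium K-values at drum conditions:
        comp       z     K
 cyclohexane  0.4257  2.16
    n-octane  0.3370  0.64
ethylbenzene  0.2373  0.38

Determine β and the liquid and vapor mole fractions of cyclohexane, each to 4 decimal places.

β = 0.3999, x_cyclohexane = 0.2908, y_cyclohexane = 0.6282

Newton–Raphson from β = 0.5:
  β = 0.5000: g = -0.04864, g' = -0.4860 → β = 0.3999
Converged at β = 0.3999.
Compositions from xᵢ = zᵢ/(1+β(Kᵢ−1)), yᵢ = Kᵢxᵢ:
  cyclohexane: x = 0.2908, y = 0.6282
  n-octane: x = 0.3937, y = 0.2519
  ethylbenzene: x = 0.3155, y = 0.1199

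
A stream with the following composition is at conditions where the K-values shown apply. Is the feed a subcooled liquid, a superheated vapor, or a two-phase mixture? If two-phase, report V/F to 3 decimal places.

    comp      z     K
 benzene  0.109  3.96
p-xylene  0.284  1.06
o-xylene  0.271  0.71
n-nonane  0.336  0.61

two-phase, V/F = 0.187

ΣzᵢKᵢ = 1.130; Σzᵢ/Kᵢ = 1.228.
Both exceed 1, so a two-phase solution exists.
Rachford–Rice: g(ψ) = Σ zᵢ(Kᵢ−1)/(1+ψ(Kᵢ−1)) = 0.
Newton–Raphson from ψ = 0.5:
  ψ = 0.500: g = -0.1081, g' = -0.266 → ψ = 0.094
  ψ = 0.094: g = 0.0524, g' = -0.664 → ψ = 0.173
  ψ = 0.173: g = 0.0069, g' = -0.503 → ψ = 0.187
Converged at ψ = 0.187.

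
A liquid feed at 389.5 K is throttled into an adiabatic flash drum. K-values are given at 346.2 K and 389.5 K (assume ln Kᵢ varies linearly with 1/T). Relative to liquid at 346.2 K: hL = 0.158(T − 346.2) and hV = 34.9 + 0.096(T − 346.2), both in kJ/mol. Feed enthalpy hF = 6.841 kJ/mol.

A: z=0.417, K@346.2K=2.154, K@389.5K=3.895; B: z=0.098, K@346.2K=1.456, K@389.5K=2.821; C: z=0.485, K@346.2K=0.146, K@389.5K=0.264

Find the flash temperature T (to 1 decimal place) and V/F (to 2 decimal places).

Adiabatic flash: solve Rachford–Rice at each trial T, then check hF = ψ·hV(T) + (1−ψ)·hL(T).
  T = 346.2 K: K = (2.154, 1.456, 0.146), RR gives ψ = 0.124, H_out = 4.329 kJ/mol
  T = 389.5 K: K = (3.895, 2.821, 0.264), RR gives ψ = 0.516, H_out = 23.478 kJ/mol
  T = 367.9 K: K = (2.949, 2.068, 0.200), RR gives ψ = 0.367, H_out = 15.736 kJ/mol
  T = 357.0 K: K = (2.531, 1.743, 0.172), RR gives ψ = 0.265, H_out = 10.782 kJ/mol
  T = 351.6 K: K = (2.338, 1.595, 0.158), RR gives ψ = 0.201, H_out = 7.817 kJ/mol
  T = 348.9 K: K = (2.245, 1.525, 0.152), RR gives ψ = 0.165, H_out = 6.151 kJ/mol
  T = 350.2 K: K = (2.289, 1.558, 0.155), RR gives ψ = 0.183, H_out = 6.971 kJ/mol
Linear interpolation between T = 348.9 (H_out = 6.151) and T = 350.2 (H_out = 6.971) on hF = 6.841 gives T ≈ 350.0 K, at which ψ = 0.18.

T = 350.0 K, V/F = 0.18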